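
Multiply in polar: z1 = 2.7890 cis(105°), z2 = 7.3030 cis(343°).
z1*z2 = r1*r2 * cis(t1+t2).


r = 2.7890 * 7.3030 = 20.3681
theta = 105° + 343° = 448° = 88° (mod 360)

20.3681 cis(88°)


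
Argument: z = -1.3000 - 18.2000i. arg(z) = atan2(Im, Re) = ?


Re = -1.3, Im = -18.2
arg = atan2(-18.2, -1.3) = -94.0856 degrees

arg(z) = -94.0856 degrees


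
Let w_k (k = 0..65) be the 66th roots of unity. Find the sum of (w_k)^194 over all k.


The roots are w_k = w^k with w = e^(2*pi*i/66), and (w^k)^194 = (w^194)^k.
So S = 1 + u + u^2 + ... + u^(65) with u = w^194.
194 = 2*66 + 62, so 194 is not a multiple of 66: u = (w^66)^2 * w^62 = w^62 ≠ 1 (w is a primitive 66th root), while u^66 = (w^66)^194 = 1.
Geometric series: S = (1 - u^66)/(1 - u) = (1 - 1)/(1 - u) = 0

S = 0


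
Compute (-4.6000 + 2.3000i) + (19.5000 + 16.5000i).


Real: -4.6 + 19.5 = 14.9
Imag: 2.3 + 16.5 = 18.8

14.9000 + 18.8000i


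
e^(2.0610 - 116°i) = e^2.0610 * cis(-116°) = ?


e^2.0610 = 7.8538
cos(-116°) = -0.43837
sin(-116°) = -0.8988
Real = 7.8538*(-0.43837) = -3.4429
Imag = 7.8538*(-0.8988) = -7.0590

-3.4429 - 7.0590i


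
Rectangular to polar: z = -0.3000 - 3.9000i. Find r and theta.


r = sqrt(0.09+15.21) = sqrt(15.3) = 3.9115
theta = atan2(-3.9, -0.3) = -94.3987 degrees

r = 3.9115, theta = -94.3987 degrees


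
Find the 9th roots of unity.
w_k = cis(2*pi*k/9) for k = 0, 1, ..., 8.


The 9th roots of unity are cis(360k/9°) for k=0..8
Angle step = 360/9 = 40°
Primitive root: cis(40°)
Primitive root = 0.7660 + 0.6428i

9 roots at angles: 0°, 40°, 80°, 120°, 160°, 200°, 240°, 280°, 320°


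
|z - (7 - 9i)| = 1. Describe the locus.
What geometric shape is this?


|z - z0| = r is a circle with center z0 and radius r.
Center = (7, -9), radius = 1

Circle with center (7, -9) and radius 1


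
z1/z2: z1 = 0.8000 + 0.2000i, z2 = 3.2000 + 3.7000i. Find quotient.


Conjugate of z2 = 3.2000 - 3.7000i
Numerator: (0.8000 + 0.2000i)(3.2000 - 3.7000i) = 3.3000 - 2.3200i
Denominator: 3.2^2 + 3.7^2 = 23.93
Result = (3.3000 - 2.3200i)/23.93

0.1379 - 0.0969i


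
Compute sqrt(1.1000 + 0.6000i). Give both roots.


|z| = sqrt(1.21+0.36) = 1.2530
sqrt((|z|+a)/2) = sqrt((1.2530+1.1)/2) = sqrt(1.1765) = 1.0847
sqrt((|z|-a)/2) = sqrt((1.2530-1.1)/2) = sqrt(0.0765) = 0.2766

±(1.0847 + 0.2766i) i.e. 1.0847 + 0.2766i and -1.0847 - 0.2766i


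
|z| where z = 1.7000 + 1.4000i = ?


|z| = sqrt(1.7^2 + 1.4^2) = sqrt(2.89 + 1.96) = sqrt(4.85) = 2.2023

|z| = 2.2023


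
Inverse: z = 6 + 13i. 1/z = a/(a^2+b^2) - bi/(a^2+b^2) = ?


|z|^2 = 36+169 = 205
1/z = (6 - 13i)/205

1/z = 0.0293 - 0.0634i


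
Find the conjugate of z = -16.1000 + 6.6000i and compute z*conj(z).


z_bar = -16.1000 - 6.6000i
z*z_bar = (-16.1)^2 + 6.6^2 = 259.21 + 43.56 = 302.77

z_bar = -16.1000 - 6.6000i, z*z_bar = 302.77


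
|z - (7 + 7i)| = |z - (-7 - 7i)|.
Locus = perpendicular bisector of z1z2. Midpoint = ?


Equal distances means the locus is the perpendicular bisector of z1 and z2.
Midpoint = ((7+(-7))/2, (7+(-7))/2) = (0, 0)

Perpendicular bisector through (0, 0)


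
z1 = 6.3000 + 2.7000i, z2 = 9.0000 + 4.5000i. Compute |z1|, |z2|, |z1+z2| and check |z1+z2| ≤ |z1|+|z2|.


|z1| = sqrt(6.3^2 + 2.7^2) = sqrt(46.98) = 6.8542
|z2| = sqrt(9^2 + 4.5^2) = sqrt(101.25) = 10.0623
z1+z2 = 15.3000 + 7.2000i
|z1+z2| = sqrt(285.93) = 16.9095
|z1|+|z2| = 6.8542 + 10.0623 = 16.9165

|z1+z2| = 16.9095 ≤ |z1|+|z2| = 16.9165 (verified)


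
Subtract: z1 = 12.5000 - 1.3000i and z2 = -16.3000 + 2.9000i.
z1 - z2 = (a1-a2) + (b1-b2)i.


Real: 12.5 + 16.3 = 28.8
Imag: -1.3 - 2.9 = -4.2

28.8000 - 4.2000i


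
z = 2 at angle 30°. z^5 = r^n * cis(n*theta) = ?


r^5 = 2^5 = 32
n*theta = 5*30° = 150° = 150° (mod 360)
a = 32*cos(150°) = -27.7128
b = 32*sin(150°) = 16.0000

32 cis(150°) = -27.7128 + 16.0000i


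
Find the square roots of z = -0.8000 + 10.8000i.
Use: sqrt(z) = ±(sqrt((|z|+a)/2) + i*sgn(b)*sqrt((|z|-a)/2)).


|z| = sqrt(0.64+116.64) = 10.8296
sqrt((|z|+a)/2) = sqrt((10.8296+(-0.8))/2) = sqrt(5.0148) = 2.2394
sqrt((|z|-a)/2) = sqrt((10.8296-(-0.8))/2) = sqrt(5.8148) = 2.4114

±(2.2394 + 2.4114i) i.e. 2.2394 + 2.4114i and -2.2394 - 2.4114i


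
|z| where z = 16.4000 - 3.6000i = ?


|z| = sqrt(16.4^2 + (-3.6)^2) = sqrt(268.96 + 12.96) = sqrt(281.92) = 16.7905

|z| = 16.7905


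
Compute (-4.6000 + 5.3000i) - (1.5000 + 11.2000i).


Real: -4.6 - 1.5 = -6.1
Imag: 5.3 - 11.2 = -5.9

-6.1000 - 5.9000i


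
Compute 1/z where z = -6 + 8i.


|z|^2 = 36+64 = 100
1/z = (-6 - 8i)/100

1/z = -0.0600 - 0.0800i


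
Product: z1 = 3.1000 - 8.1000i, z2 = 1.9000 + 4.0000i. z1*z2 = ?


Real = 3.1*1.9 - (-8.1)*4 = 5.89 - (-32.4) = 38.29
Imag = 3.1*4 + 1.9*(-8.1) = 12.4 - (15.39) = -2.99

38.2900 - 2.9900i


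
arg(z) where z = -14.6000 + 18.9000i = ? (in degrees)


Re = -14.6, Im = 18.9
arg = atan2(18.9, -14.6) = 127.6856 degrees

arg(z) = 127.6856 degrees


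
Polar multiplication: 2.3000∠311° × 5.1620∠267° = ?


r = 2.3000 * 5.1620 = 11.8726
theta = 311° + 267° = 578° = 218° (mod 360)

11.8726 cis(218°)


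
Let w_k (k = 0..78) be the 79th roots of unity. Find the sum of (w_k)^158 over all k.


The roots are w_k = w^k with w = e^(2*pi*i/79), and (w^k)^158 = (w^158)^k.
So S = 1 + u + u^2 + ... + u^(78) with u = w^158.
158 = 2*79 + 0, so 158 is a multiple of 79 and u = (w^79)^2 = 1.
Every one of the 79 terms equals 1: S = 79

S = 79


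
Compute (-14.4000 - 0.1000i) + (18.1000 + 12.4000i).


Real: -14.4 + 18.1 = 3.7
Imag: -0.1 + 12.4 = 12.3

3.7000 + 12.3000i


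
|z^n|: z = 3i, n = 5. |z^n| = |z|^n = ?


|z| = sqrt(0+9) = sqrt(9) = 3
|z^5| = |z|^5 = 3^5 = 243

|z^5| = 243


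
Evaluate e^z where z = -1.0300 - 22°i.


e^-1.0300 = 0.3570
cos(-22°) = 0.9272
sin(-22°) = -0.3746
Real = 0.3570*0.9272 = 0.3310
Imag = 0.3570*(-0.3746) = -0.1337

0.3310 - 0.1337i


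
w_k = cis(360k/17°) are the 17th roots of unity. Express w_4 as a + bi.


Angle = 360*4/17 = 84.7059°
a = cos(84.7059°) = 0.0923
b = sin(84.7059°) = 0.9957

0.0923 + 0.9957i


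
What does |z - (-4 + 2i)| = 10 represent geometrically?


|z - z0| = r is a circle with center z0 and radius r.
Center = (-4, 2), radius = 10

Circle with center (-4, 2) and radius 10


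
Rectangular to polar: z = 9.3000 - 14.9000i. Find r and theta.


r = sqrt(86.49+222.01) = sqrt(308.5) = 17.5642
theta = atan2(-14.9, 9.3) = -58.0292 degrees

r = 17.5642, theta = -58.0292 degrees


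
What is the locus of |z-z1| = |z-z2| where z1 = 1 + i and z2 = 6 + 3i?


Equal distances means the locus is the perpendicular bisector of z1 and z2.
Midpoint = ((1+6)/2, (1+3)/2) = (3.5000, 2.0000)

Perpendicular bisector through (3.5000, 2.0000)


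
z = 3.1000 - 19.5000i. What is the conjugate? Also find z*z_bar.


z_bar = 3.1000 + 19.5000i
z*z_bar = 3.1^2 + (-19.5)^2 = 9.61 + 380.25 = 389.86

z_bar = 3.1000 + 19.5000i, z*z_bar = 389.86


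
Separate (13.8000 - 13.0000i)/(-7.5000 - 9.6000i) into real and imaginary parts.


Multiply by conjugate: (13.8000 - 13.0000i)(-7.5000 + 9.6000i) / ((-7.5)^2 + (-9.6)^2)
Numerator real = 13.8*(-7.5) - (13)*(-9.6) = 21.3
Numerator imag = -13*(-7.5) - 13.8*(-9.6) = 229.98
Denominator = 148.41
Re(z) = 21.3/148.41 = 0.1435
Im(z) = 229.98/148.41 = 1.5496

Re(z) = 0.1435, Im(z) = 1.5496


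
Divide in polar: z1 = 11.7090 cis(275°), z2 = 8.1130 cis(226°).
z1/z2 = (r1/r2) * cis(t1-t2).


r = 11.7090 / 8.1130 = 1.4432
theta = 275° - 226° = 49° = 49° (mod 360)

1.4432 cis(49°)


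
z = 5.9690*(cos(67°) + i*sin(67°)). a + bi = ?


a = 5.9690*cos(67°) = 5.9690*0.39073 = 2.3323
b = 5.9690*sin(67°) = 5.9690*0.9205 = 5.4945

2.3323 + 5.4945i


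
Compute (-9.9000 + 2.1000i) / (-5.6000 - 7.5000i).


Conjugate of z2 = -5.6000 + 7.5000i
Numerator: (-9.9000 + 2.1000i)(-5.6000 + 7.5000i) = 39.6900 - 86.0100i
Denominator: (-5.6)^2 + (-7.5)^2 = 87.61
Result = (39.6900 - 86.0100i)/87.61

0.4530 - 0.9817i


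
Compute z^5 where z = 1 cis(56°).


r^5 = 1^5 = 1
n*theta = 5*56° = 280° = 280° (mod 360)
a = 1*cos(280°) = 0.1736
b = 1*sin(280°) = -0.9848

1 cis(280°) = 0.1736 - 0.9848i


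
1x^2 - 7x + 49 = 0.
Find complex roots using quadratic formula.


disc = (-7)^2 - 4*1*49 = 49 - 196 = -147
sqrt(|disc|) = sqrt(147) = 12.1244
Real part = 7/(2*1) = 3.5000
Imag part = 12.1244/(2*1) = 6.0622

3.5000 ± 6.0622i


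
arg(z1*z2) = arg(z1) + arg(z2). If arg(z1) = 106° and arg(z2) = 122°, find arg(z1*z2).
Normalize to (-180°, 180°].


arg(z1*z2) = 106° + 122° = 228°
Normalized to (-180°, 180°]: -132°

-132°


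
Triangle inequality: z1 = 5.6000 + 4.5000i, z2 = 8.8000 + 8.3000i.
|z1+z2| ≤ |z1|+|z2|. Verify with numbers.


|z1| = sqrt(5.6^2 + 4.5^2) = sqrt(51.61) = 7.1840
|z2| = sqrt(8.8^2 + 8.3^2) = sqrt(146.33) = 12.0967
z1+z2 = 14.4000 + 12.8000i
|z1+z2| = sqrt(371.2) = 19.2666
|z1|+|z2| = 7.1840 + 12.0967 = 19.2807

|z1+z2| = 19.2666 ≤ |z1|+|z2| = 19.2807 (verified)


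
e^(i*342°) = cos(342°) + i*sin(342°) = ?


cos(342°) = 0.9511
sin(342°) = -0.3090

e^(i*342°) = 0.9511 - 0.3090i


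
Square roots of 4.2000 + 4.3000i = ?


|z| = sqrt(17.64+18.49) = 6.0108
sqrt((|z|+a)/2) = sqrt((6.0108+4.2)/2) = sqrt(5.1054) = 2.2595
sqrt((|z|-a)/2) = sqrt((6.0108-4.2)/2) = sqrt(0.9054) = 0.9515

±(2.2595 + 0.9515i) i.e. 2.2595 + 0.9515i and -2.2595 - 0.9515i


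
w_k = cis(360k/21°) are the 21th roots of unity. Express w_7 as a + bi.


Angle = 360*7/21 = 120°
a = cos(120°) = -0.5000
b = sin(120°) = 0.8660

-0.5000 + 0.8660i


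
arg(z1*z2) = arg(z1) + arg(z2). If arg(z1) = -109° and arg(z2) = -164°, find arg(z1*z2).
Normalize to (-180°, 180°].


arg(z1*z2) = -109° - 164° = -273°
Normalized to (-180°, 180°]: 87°

87°


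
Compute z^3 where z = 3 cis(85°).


r^3 = 3^3 = 27
n*theta = 3*85° = 255° = 255° (mod 360)
a = 27*cos(255°) = -6.9881
b = 27*sin(255°) = -26.0800

27 cis(255°) = -6.9881 - 26.0800i


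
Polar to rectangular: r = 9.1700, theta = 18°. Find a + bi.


a = 9.1700*cos(18°) = 9.1700*0.95106 = 8.7212
b = 9.1700*sin(18°) = 9.1700*0.30902 = 2.8337

8.7212 + 2.8337i


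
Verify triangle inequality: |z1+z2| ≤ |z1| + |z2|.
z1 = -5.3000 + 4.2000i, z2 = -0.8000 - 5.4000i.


|z1| = sqrt((-5.3)^2 + 4.2^2) = sqrt(45.73) = 6.7624
|z2| = sqrt((-0.8)^2 + (-5.4)^2) = sqrt(29.8) = 5.4589
z1+z2 = -6.1000 - 1.2000i
|z1+z2| = sqrt(38.65) = 6.2169
|z1|+|z2| = 6.7624 + 5.4589 = 12.2213

|z1+z2| = 6.2169 ≤ |z1|+|z2| = 12.2213 (verified)


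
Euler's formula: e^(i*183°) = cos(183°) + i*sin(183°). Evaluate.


cos(183°) = -0.9986
sin(183°) = -0.0523

e^(i*183°) = -0.9986 - 0.0523i


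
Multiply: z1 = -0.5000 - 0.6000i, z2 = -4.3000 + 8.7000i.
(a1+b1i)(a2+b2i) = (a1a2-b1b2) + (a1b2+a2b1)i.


Real = -0.5*(-4.3) - (-0.6)*8.7 = 2.15 - (-5.22) = 7.37
Imag = -0.5*8.7 - (4.3)*(-0.6) = -4.35 + 2.58 = -1.77

7.3700 - 1.7700i


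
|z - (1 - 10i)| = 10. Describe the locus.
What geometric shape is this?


|z - z0| = r is a circle with center z0 and radius r.
Center = (1, -10), radius = 10

Circle with center (1, -10) and radius 10


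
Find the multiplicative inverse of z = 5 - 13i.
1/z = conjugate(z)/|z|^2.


|z|^2 = 25+169 = 194
1/z = (5 + 13i)/194

1/z = 0.0258 + 0.0670i


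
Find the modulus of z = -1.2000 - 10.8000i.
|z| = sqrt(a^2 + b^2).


|z| = sqrt((-1.2)^2 + (-10.8)^2) = sqrt(1.44 + 116.64) = sqrt(118.08) = 10.8665

|z| = 10.8665


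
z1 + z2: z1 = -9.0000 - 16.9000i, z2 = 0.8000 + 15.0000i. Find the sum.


Real: -9 + 0.8 = -8.2
Imag: -16.9 + 15 = -1.9

-8.2000 - 1.9000i


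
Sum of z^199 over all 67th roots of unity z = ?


The roots are w_k = w^k with w = e^(2*pi*i/67), and (w^k)^199 = (w^199)^k.
So S = 1 + u + u^2 + ... + u^(66) with u = w^199.
199 = 2*67 + 65, so 199 is not a multiple of 67: u = (w^67)^2 * w^65 = w^65 ≠ 1 (w is a primitive 67th root), while u^67 = (w^67)^199 = 1.
Geometric series: S = (1 - u^67)/(1 - u) = (1 - 1)/(1 - u) = 0

S = 0


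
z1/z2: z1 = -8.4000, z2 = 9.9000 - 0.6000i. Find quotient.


Conjugate of z2 = 9.9000 + 0.6000i
Numerator: (-8.4000)(9.9000 + 0.6000i) = -83.1600 - 5.0400i
Denominator: 9.9^2 + (-0.6)^2 = 98.37
Result = (-83.1600 - 5.0400i)/98.37

-0.8454 - 0.0512i


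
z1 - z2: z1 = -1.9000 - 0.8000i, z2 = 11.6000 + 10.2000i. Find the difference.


Real: -1.9 - 11.6 = -13.5
Imag: -0.8 - 10.2 = -11

-13.5000 - 11.0000i


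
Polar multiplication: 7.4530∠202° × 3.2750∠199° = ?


r = 7.4530 * 3.2750 = 24.4086
theta = 202° + 199° = 401° = 41° (mod 360)

24.4086 cis(41°)


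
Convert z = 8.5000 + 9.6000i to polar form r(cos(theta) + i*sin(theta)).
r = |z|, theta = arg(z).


r = sqrt(72.25+92.16) = sqrt(164.41) = 12.8222
theta = atan2(9.6, 8.5) = 48.4778 degrees

r = 12.8222, theta = 48.4778 degrees


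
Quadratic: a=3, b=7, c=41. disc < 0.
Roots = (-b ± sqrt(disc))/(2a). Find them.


disc = 7^2 - 4*3*41 = 49 - 492 = -443
sqrt(|disc|) = sqrt(443) = 21.0476
Real part = -7/(2*3) = -1.1667
Imag part = 21.0476/(2*3) = 3.5079

-1.1667 ± 3.5079i


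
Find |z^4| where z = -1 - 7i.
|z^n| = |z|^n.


|z| = sqrt(1+49) = sqrt(50) = 7.0711
|z^4| = |z|^4 = (sqrt(50))^4 = 50^2 = 2500

|z^4| = 2500


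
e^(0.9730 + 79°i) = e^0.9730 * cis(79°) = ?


e^0.9730 = 2.6459
cos(79°) = 0.19081
sin(79°) = 0.98163
Real = 2.6459*0.19081 = 0.5049
Imag = 2.6459*0.98163 = 2.5973

0.5049 + 2.5973i


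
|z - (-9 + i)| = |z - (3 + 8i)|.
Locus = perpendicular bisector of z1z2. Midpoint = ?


Equal distances means the locus is the perpendicular bisector of z1 and z2.
Midpoint = ((-9+3)/2, (1+8)/2) = (-3.0000, 4.5000)

Perpendicular bisector through (-3.0000, 4.5000)


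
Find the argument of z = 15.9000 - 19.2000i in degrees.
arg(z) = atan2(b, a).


Re = 15.9, Im = -19.2
arg = atan2(-19.2, 15.9) = -50.3710 degrees

arg(z) = -50.3710 degrees


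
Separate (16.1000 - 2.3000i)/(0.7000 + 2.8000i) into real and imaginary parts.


Multiply by conjugate: (16.1000 - 2.3000i)(0.7000 - 2.8000i) / (0.7^2 + 2.8^2)
Numerator real = 16.1*0.7 - (2.3)*2.8 = 4.83
Numerator imag = -2.3*0.7 - 16.1*2.8 = -46.69
Denominator = 8.33
Re(z) = 4.83/8.33 = 0.5798
Im(z) = -46.69/8.33 = -5.6050

Re(z) = 0.5798, Im(z) = -5.6050


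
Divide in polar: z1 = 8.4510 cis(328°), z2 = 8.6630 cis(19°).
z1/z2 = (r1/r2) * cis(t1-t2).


r = 8.4510 / 8.6630 = 0.9755
theta = 328° - 19° = 309° = 309° (mod 360)

0.9755 cis(309°)


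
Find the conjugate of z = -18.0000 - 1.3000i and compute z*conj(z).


z_bar = -18.0000 + 1.3000i
z*z_bar = (-18)^2 + (-1.3)^2 = 324 + 1.69 = 325.69

z_bar = -18.0000 + 1.3000i, z*z_bar = 325.69


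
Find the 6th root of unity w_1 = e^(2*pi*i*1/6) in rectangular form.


Angle = 360*1/6 = 60°
a = cos(60°) = 0.5000
b = sin(60°) = 0.8660

0.5000 + 0.8660i


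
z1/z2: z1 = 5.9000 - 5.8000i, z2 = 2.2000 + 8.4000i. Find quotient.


Conjugate of z2 = 2.2000 - 8.4000i
Numerator: (5.9000 - 5.8000i)(2.2000 - 8.4000i) = -35.7400 - 62.3200i
Denominator: 2.2^2 + 8.4^2 = 75.4
Result = (-35.7400 - 62.3200i)/75.4

-0.4740 - 0.8265i


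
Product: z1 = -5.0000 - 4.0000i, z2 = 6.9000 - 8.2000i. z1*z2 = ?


Real = -5*6.9 - (-4)*(-8.2) = -34.5 - 32.8 = -67.3
Imag = -5*(-8.2) + 6.9*(-4) = 41 - (27.6) = 13.4

-67.3000 + 13.4000i


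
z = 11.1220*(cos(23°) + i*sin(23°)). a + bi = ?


a = 11.1220*cos(23°) = 11.1220*0.920505 = 10.2379
b = 11.1220*sin(23°) = 11.1220*0.39073 = 4.3457

10.2379 + 4.3457i


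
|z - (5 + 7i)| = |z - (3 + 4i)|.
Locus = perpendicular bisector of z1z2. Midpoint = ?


Equal distances means the locus is the perpendicular bisector of z1 and z2.
Midpoint = ((5+3)/2, (7+4)/2) = (4.0000, 5.5000)

Perpendicular bisector through (4.0000, 5.5000)


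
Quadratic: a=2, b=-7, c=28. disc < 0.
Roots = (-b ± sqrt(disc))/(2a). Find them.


disc = (-7)^2 - 4*2*28 = 49 - 224 = -175
sqrt(|disc|) = sqrt(175) = 13.2288
Real part = 7/(2*2) = 1.7500
Imag part = 13.2288/(2*2) = 3.3072

1.7500 ± 3.3072i


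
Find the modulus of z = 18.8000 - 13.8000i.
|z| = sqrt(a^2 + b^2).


|z| = sqrt(18.8^2 + (-13.8)^2) = sqrt(353.44 + 190.44) = sqrt(543.88) = 23.3212

|z| = 23.3212


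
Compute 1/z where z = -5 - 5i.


|z|^2 = 25+25 = 50
1/z = (-5 + 5i)/50

1/z = -0.1000 + 0.1000i


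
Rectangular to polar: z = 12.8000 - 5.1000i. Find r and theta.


r = sqrt(163.84+26.01) = sqrt(189.85) = 13.7786
theta = atan2(-5.1, 12.8) = -21.7242 degrees

r = 13.7786, theta = -21.7242 degrees


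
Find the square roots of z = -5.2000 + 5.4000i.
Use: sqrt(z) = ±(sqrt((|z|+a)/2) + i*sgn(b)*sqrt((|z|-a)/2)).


|z| = sqrt(27.04+29.16) = 7.4967
sqrt((|z|+a)/2) = sqrt((7.4967+(-5.2))/2) = sqrt(1.1483) = 1.0716
sqrt((|z|-a)/2) = sqrt((7.4967-(-5.2))/2) = sqrt(6.3483) = 2.5196

±(1.0716 + 2.5196i) i.e. 1.0716 + 2.5196i and -1.0716 - 2.5196i


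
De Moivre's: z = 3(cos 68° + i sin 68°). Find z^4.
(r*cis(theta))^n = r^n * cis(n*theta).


r^4 = 3^4 = 81
n*theta = 4*68° = 272° = 272° (mod 360)
a = 81*cos(272°) = 2.8269
b = 81*sin(272°) = -80.9507

81 cis(272°) = 2.8269 - 80.9507i


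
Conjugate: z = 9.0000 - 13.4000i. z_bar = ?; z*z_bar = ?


z_bar = 9.0000 + 13.4000i
z*z_bar = 9^2 + (-13.4)^2 = 81 + 179.56 = 260.56

z_bar = 9.0000 + 13.4000i, z*z_bar = 260.56


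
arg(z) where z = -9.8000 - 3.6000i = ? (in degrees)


Re = -9.8, Im = -3.6
arg = atan2(-3.6, -9.8) = -159.8293 degrees

arg(z) = -159.8293 degrees


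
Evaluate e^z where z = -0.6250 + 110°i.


e^-0.6250 = 0.5353
cos(110°) = -0.342
sin(110°) = 0.9397
Real = 0.5353*(-0.342) = -0.1831
Imag = 0.5353*0.9397 = 0.5030

-0.1831 + 0.5030i


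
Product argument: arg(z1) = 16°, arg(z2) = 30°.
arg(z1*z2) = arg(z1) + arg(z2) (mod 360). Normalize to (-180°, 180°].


arg(z1*z2) = 16° + 30° = 46°
Normalized to (-180°, 180°]: 46°

46°


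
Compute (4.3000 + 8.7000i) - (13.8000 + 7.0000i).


Real: 4.3 - 13.8 = -9.5
Imag: 8.7 - 7 = 1.7

-9.5000 + 1.7000i


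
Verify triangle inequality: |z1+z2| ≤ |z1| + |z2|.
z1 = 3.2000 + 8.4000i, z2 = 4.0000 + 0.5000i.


|z1| = sqrt(3.2^2 + 8.4^2) = sqrt(80.8) = 8.9889
|z2| = sqrt(4^2 + 0.5^2) = sqrt(16.25) = 4.0311
z1+z2 = 7.2000 + 8.9000i
|z1+z2| = sqrt(131.05) = 11.4477
|z1|+|z2| = 8.9889 + 4.0311 = 13.0200

|z1+z2| = 11.4477 ≤ |z1|+|z2| = 13.0200 (verified)


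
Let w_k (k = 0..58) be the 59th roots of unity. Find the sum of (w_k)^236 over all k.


The roots are w_k = w^k with w = e^(2*pi*i/59), and (w^k)^236 = (w^236)^k.
So S = 1 + u + u^2 + ... + u^(58) with u = w^236.
236 = 4*59 + 0, so 236 is a multiple of 59 and u = (w^59)^4 = 1.
Every one of the 59 terms equals 1: S = 59

S = 59


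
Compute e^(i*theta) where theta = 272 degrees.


cos(272°) = 0.0349
sin(272°) = -0.9994

e^(i*272°) = 0.0349 - 0.9994i


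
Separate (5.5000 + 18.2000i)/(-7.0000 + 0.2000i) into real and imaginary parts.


Multiply by conjugate: (5.5000 + 18.2000i)(-7.0000 - 0.2000i) / ((-7)^2 + 0.2^2)
Numerator real = 5.5*(-7) + 18.2*0.2 = -34.86
Numerator imag = 18.2*(-7) - 5.5*0.2 = -128.5
Denominator = 49.04
Re(z) = -34.86/49.04 = -0.7108
Im(z) = -128.5/49.04 = -2.6203

Re(z) = -0.7108, Im(z) = -2.6203


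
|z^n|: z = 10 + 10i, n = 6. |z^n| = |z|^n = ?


|z| = sqrt(100+100) = sqrt(200) = 14.1421
|z^6| = |z|^6 = (sqrt(200))^6 = 200^3 = 8000000

|z^6| = 8000000


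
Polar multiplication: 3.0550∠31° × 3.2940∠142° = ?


r = 3.0550 * 3.2940 = 10.0632
theta = 31° + 142° = 173° = 173° (mod 360)

10.0632 cis(173°)


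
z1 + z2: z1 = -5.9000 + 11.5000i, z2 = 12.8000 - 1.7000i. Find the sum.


Real: -5.9 + 12.8 = 6.9
Imag: 11.5 - 1.7 = 9.8

6.9000 + 9.8000i


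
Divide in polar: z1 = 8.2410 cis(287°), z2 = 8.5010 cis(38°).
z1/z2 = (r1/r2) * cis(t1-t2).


r = 8.2410 / 8.5010 = 0.9694
theta = 287° - 38° = 249° = 249° (mod 360)

0.9694 cis(249°)


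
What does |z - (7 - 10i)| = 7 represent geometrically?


|z - z0| = r is a circle with center z0 and radius r.
Center = (7, -10), radius = 7

Circle with center (7, -10) and radius 7


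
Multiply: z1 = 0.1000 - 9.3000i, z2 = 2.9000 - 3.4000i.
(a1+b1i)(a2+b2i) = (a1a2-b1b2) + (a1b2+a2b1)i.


Real = 0.1*2.9 - (-9.3)*(-3.4) = 0.29 - 31.62 = -31.33
Imag = 0.1*(-3.4) + 2.9*(-9.3) = -0.34 - (26.97) = -27.31

-31.3300 - 27.3100i


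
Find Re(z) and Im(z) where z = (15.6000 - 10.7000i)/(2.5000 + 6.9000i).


Multiply by conjugate: (15.6000 - 10.7000i)(2.5000 - 6.9000i) / (2.5^2 + 6.9^2)
Numerator real = 15.6*2.5 - (10.7)*6.9 = -34.83
Numerator imag = -10.7*2.5 - 15.6*6.9 = -134.39
Denominator = 53.86
Re(z) = -34.83/53.86 = -0.6467
Im(z) = -134.39/53.86 = -2.4952

Re(z) = -0.6467, Im(z) = -2.4952


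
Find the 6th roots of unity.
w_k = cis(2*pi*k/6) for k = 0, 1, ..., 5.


The 6th roots of unity are cis(360k/6°) for k=0..5
Angle step = 360/6 = 60°
Primitive root: cis(60°)
Primitive root = 0.5000 + 0.8660i

6 roots at angles: 0°, 60°, 120°, 180°, 240°, 300°


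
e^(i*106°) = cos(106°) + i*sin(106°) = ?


cos(106°) = -0.2756
sin(106°) = 0.9613

e^(i*106°) = -0.2756 + 0.9613i


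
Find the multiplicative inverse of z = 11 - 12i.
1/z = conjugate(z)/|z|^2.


|z|^2 = 121+144 = 265
1/z = (11 + 12i)/265

1/z = 0.0415 + 0.0453i


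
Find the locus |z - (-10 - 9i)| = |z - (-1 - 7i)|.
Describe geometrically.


Equal distances means the locus is the perpendicular bisector of z1 and z2.
Midpoint = ((-10+(-1))/2, (-9+(-7))/2) = (-5.5000, -8.0000)

Perpendicular bisector through (-5.5000, -8.0000)


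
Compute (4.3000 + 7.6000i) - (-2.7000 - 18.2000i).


Real: 4.3 + 2.7 = 7
Imag: 7.6 + 18.2 = 25.8

7.0000 + 25.8000i


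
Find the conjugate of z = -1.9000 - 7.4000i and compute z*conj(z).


z_bar = -1.9000 + 7.4000i
z*z_bar = (-1.9)^2 + (-7.4)^2 = 3.61 + 54.76 = 58.37

z_bar = -1.9000 + 7.4000i, z*z_bar = 58.37


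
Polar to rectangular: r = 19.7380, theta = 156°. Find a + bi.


a = 19.7380*cos(156°) = 19.7380*(-0.91355) = -18.0316
b = 19.7380*sin(156°) = 19.7380*0.40674 = 8.0282

-18.0316 + 8.0282i


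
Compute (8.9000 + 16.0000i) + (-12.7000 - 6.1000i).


Real: 8.9 - 12.7 = -3.8
Imag: 16 - 6.1 = 9.9

-3.8000 + 9.9000i


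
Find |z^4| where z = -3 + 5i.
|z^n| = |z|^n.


|z| = sqrt(9+25) = sqrt(34) = 5.8310
|z^4| = |z|^4 = (sqrt(34))^4 = 34^2 = 1156

|z^4| = 1156


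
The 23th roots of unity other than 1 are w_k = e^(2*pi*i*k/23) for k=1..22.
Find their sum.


With w = e^(2*pi*i/23), all 23 of the 23th roots of unity w^0 = 1, w, ..., w^(22) sum to 0: 1 + w + ... + w^(22) = (1 - w^23)/(1 - w) = 0 since w^23 = 1, w ≠ 1.
Removing the root 1: w + w^2 + ... + w^(22) = 0 - 1 = -1

Sum = -1


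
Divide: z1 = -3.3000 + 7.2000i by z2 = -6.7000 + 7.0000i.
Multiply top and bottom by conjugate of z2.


Conjugate of z2 = -6.7000 - 7.0000i
Numerator: (-3.3000 + 7.2000i)(-6.7000 - 7.0000i) = 72.5100 - 25.1400i
Denominator: (-6.7)^2 + 7^2 = 93.89
Result = (72.5100 - 25.1400i)/93.89

0.7723 - 0.2678i


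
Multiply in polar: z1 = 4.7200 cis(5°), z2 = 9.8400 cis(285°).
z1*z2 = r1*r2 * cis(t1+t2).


r = 4.7200 * 9.8400 = 46.4448
theta = 5° + 285° = 290° = 290° (mod 360)

46.4448 cis(290°)


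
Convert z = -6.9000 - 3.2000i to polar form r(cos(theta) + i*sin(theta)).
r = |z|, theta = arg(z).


r = sqrt(47.61+10.24) = sqrt(57.85) = 7.6059
theta = atan2(-3.2, -6.9) = -155.1196 degrees

r = 7.6059, theta = -155.1196 degrees


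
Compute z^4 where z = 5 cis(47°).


r^4 = 5^4 = 625
n*theta = 4*47° = 188° = 188° (mod 360)
a = 625*cos(188°) = -618.9175
b = 625*sin(188°) = -86.9832

625 cis(188°) = -618.9175 - 86.9832i


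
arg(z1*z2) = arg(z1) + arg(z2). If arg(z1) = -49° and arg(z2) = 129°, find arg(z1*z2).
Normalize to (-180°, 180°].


arg(z1*z2) = -49° + 129° = 80°
Normalized to (-180°, 180°]: 80°

80°


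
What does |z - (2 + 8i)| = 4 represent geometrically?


|z - z0| = r is a circle with center z0 and radius r.
Center = (2, 8), radius = 4

Circle with center (2, 8) and radius 4


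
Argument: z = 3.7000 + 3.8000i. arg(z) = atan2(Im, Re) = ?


Re = 3.7, Im = 3.8
arg = atan2(3.8, 3.7) = 45.7639 degrees

arg(z) = 45.7639 degrees


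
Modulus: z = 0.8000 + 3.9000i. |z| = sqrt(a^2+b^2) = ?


|z| = sqrt(0.8^2 + 3.9^2) = sqrt(0.64 + 15.21) = sqrt(15.85) = 3.9812

|z| = 3.9812


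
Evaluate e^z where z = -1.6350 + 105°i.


e^-1.6350 = 0.19495
cos(105°) = -0.2588
sin(105°) = 0.9659
Real = 0.19495*(-0.2588) = -0.0505
Imag = 0.19495*0.9659 = 0.1883

-0.0505 + 0.1883i


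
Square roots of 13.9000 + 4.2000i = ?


|z| = sqrt(193.21+17.64) = 14.5207
sqrt((|z|+a)/2) = sqrt((14.5207+13.9)/2) = sqrt(14.2103) = 3.7697
sqrt((|z|-a)/2) = sqrt((14.5207-13.9)/2) = sqrt(0.3103) = 0.5571

±(3.7697 + 0.5571i) i.e. 3.7697 + 0.5571i and -3.7697 - 0.5571i


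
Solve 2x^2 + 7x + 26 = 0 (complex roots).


disc = 7^2 - 4*2*26 = 49 - 208 = -159
sqrt(|disc|) = sqrt(159) = 12.6095
Real part = -7/(2*2) = -1.7500
Imag part = 12.6095/(2*2) = 3.1524

-1.7500 ± 3.1524i


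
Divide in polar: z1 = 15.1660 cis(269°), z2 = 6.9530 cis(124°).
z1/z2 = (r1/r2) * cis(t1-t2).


r = 15.1660 / 6.9530 = 2.1812
theta = 269° - 124° = 145° = 145° (mod 360)

2.1812 cis(145°)


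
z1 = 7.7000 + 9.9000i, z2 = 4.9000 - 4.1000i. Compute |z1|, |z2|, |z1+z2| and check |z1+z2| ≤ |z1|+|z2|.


|z1| = sqrt(7.7^2 + 9.9^2) = sqrt(157.3) = 12.5419
|z2| = sqrt(4.9^2 + (-4.1)^2) = sqrt(40.82) = 6.3891
z1+z2 = 12.6000 + 5.8000i
|z1+z2| = sqrt(192.4) = 13.8708
|z1|+|z2| = 12.5419 + 6.3891 = 18.9310

|z1+z2| = 13.8708 ≤ |z1|+|z2| = 18.9310 (verified)


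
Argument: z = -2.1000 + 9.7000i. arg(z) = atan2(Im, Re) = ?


Re = -2.1, Im = 9.7
arg = atan2(9.7, -2.1) = 102.2157 degrees

arg(z) = 102.2157 degrees


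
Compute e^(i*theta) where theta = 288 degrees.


cos(288°) = 0.3090
sin(288°) = -0.9511

e^(i*288°) = 0.3090 - 0.9511i


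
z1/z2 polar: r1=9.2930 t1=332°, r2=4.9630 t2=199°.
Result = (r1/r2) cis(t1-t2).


r = 9.2930 / 4.9630 = 1.8725
theta = 332° - 199° = 133° = 133° (mod 360)

1.8725 cis(133°)


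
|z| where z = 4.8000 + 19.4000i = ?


|z| = sqrt(4.8^2 + 19.4^2) = sqrt(23.04 + 376.36) = sqrt(399.4) = 19.9850

|z| = 19.9850


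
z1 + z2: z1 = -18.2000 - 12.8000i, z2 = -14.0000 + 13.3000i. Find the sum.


Real: -18.2 - 14 = -32.2
Imag: -12.8 + 13.3 = 0.5

-32.2000 + 0.5000i


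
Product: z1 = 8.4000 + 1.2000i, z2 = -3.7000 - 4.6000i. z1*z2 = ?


Real = 8.4*(-3.7) - 1.2*(-4.6) = -31.08 - (-5.52) = -25.56
Imag = 8.4*(-4.6) - (3.7)*1.2 = -38.64 - (4.44) = -43.08

-25.5600 - 43.0800i


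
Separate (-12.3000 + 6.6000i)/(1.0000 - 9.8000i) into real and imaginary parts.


Multiply by conjugate: (-12.3000 + 6.6000i)(1.0000 + 9.8000i) / (1^2 + (-9.8)^2)
Numerator real = -12.3*1 + 6.6*(-9.8) = -76.98
Numerator imag = 6.6*1 - (-12.3)*(-9.8) = -113.94
Denominator = 97.04
Re(z) = -76.98/97.04 = -0.7933
Im(z) = -113.94/97.04 = -1.1742

Re(z) = -0.7933, Im(z) = -1.1742


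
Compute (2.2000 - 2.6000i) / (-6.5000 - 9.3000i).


Conjugate of z2 = -6.5000 + 9.3000i
Numerator: (2.2000 - 2.6000i)(-6.5000 + 9.3000i) = 9.8800 + 37.3600i
Denominator: (-6.5)^2 + (-9.3)^2 = 128.74
Result = (9.8800 + 37.3600i)/128.74

0.0767 + 0.2902i


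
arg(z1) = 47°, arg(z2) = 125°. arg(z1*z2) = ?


arg(z1*z2) = 47° + 125° = 172°
Normalized to (-180°, 180°]: 172°

172°


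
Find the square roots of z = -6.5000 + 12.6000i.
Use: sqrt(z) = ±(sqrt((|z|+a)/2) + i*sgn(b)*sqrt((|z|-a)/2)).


|z| = sqrt(42.25+158.76) = 14.1778
sqrt((|z|+a)/2) = sqrt((14.1778+(-6.5))/2) = sqrt(3.8389) = 1.9593
sqrt((|z|-a)/2) = sqrt((14.1778-(-6.5))/2) = sqrt(10.3389) = 3.2154

±(1.9593 + 3.2154i) i.e. 1.9593 + 3.2154i and -1.9593 - 3.2154i


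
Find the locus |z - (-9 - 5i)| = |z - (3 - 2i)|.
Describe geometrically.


Equal distances means the locus is the perpendicular bisector of z1 and z2.
Midpoint = ((-9+3)/2, (-5+(-2))/2) = (-3.0000, -3.5000)

Perpendicular bisector through (-3.0000, -3.5000)


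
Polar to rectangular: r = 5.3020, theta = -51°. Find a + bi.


a = 5.3020*cos(-51°) = 5.3020*0.62932 = 3.3367
b = 5.3020*sin(-51°) = 5.3020*(-0.77715) = -4.1204

3.3367 - 4.1204i


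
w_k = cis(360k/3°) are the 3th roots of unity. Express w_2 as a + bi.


Angle = 360*2/3 = 240°
a = cos(240°) = -0.5000
b = sin(240°) = -0.8660

-0.5000 - 0.8660i


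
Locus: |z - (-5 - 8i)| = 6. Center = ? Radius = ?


|z - z0| = r is a circle with center z0 and radius r.
Center = (-5, -8), radius = 6

Circle with center (-5, -8) and radius 6


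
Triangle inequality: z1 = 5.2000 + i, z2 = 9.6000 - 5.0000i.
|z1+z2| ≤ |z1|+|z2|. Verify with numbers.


|z1| = sqrt(5.2^2 + 1^2) = sqrt(28.04) = 5.2953
|z2| = sqrt(9.6^2 + (-5)^2) = sqrt(117.16) = 10.8240
z1+z2 = 14.8000 - 4.0000i
|z1+z2| = sqrt(235.04) = 15.3310
|z1|+|z2| = 5.2953 + 10.8240 = 16.1193

|z1+z2| = 15.3310 ≤ |z1|+|z2| = 16.1193 (verified)


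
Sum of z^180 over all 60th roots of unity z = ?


The roots are w_k = w^k with w = e^(2*pi*i/60), and (w^k)^180 = (w^180)^k.
So S = 1 + u + u^2 + ... + u^(59) with u = w^180.
180 = 3*60 + 0, so 180 is a multiple of 60 and u = (w^60)^3 = 1.
Every one of the 60 terms equals 1: S = 60

S = 60


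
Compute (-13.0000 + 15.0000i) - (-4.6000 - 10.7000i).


Real: -13 + 4.6 = -8.4
Imag: 15 + 10.7 = 25.7

-8.4000 + 25.7000i


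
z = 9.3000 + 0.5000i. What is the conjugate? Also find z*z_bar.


z_bar = 9.3000 - 0.5000i
z*z_bar = 9.3^2 + 0.5^2 = 86.49 + 0.25 = 86.74

z_bar = 9.3000 - 0.5000i, z*z_bar = 86.74


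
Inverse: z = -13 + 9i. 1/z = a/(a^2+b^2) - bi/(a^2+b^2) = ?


|z|^2 = 169+81 = 250
1/z = (-13 - 9i)/250

1/z = -0.0520 - 0.0360i


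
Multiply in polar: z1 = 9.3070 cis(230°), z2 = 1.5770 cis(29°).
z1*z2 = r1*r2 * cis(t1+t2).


r = 9.3070 * 1.5770 = 14.6771
theta = 230° + 29° = 259° = 259° (mod 360)

14.6771 cis(259°)


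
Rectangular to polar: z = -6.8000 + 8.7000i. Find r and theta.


r = sqrt(46.24+75.69) = sqrt(121.93) = 11.0422
theta = atan2(8.7, -6.8) = 128.0115 degrees

r = 11.0422, theta = 128.0115 degrees


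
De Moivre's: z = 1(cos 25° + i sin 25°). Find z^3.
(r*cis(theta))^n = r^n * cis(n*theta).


r^3 = 1^3 = 1
n*theta = 3*25° = 75° = 75° (mod 360)
a = 1*cos(75°) = 0.2588
b = 1*sin(75°) = 0.9659

1 cis(75°) = 0.2588 + 0.9659i


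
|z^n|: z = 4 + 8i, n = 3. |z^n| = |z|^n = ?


|z| = sqrt(16+64) = sqrt(80) = 8.9443
|z^3| = |z|^3 = (sqrt(80))^3 = 80*sqrt(80)

|z^3| = 80*sqrt(80) ≈ 715.5418


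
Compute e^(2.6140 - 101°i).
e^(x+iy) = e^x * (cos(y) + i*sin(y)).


e^2.6140 = 13.6536
cos(-101°) = -0.19081
sin(-101°) = -0.981627
Real = 13.6536*(-0.19081) = -2.6052
Imag = 13.6536*(-0.981627) = -13.4027

-2.6052 - 13.4027i


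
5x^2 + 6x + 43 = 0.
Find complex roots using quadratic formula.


disc = 6^2 - 4*5*43 = 36 - 860 = -824
sqrt(|disc|) = sqrt(824) = 28.7054
Real part = -6/(2*5) = -0.6000
Imag part = 28.7054/(2*5) = 2.8705

-0.6000 ± 2.8705i


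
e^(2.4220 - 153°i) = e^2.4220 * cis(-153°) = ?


e^2.4220 = 11.2684
cos(-153°) = -0.891007
sin(-153°) = -0.45399
Real = 11.2684*(-0.891007) = -10.0402
Imag = 11.2684*(-0.45399) = -5.1157

-10.0402 - 5.1157i


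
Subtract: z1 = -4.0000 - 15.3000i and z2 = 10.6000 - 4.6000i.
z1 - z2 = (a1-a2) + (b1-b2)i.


Real: -4 - 10.6 = -14.6
Imag: -15.3 + 4.6 = -10.7

-14.6000 - 10.7000i


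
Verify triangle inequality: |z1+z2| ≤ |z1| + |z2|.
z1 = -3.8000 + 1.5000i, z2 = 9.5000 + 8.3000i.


|z1| = sqrt((-3.8)^2 + 1.5^2) = sqrt(16.69) = 4.0853
|z2| = sqrt(9.5^2 + 8.3^2) = sqrt(159.14) = 12.6151
z1+z2 = 5.7000 + 9.8000i
|z1+z2| = sqrt(128.53) = 11.3371
|z1|+|z2| = 4.0853 + 12.6151 = 16.7004

|z1+z2| = 11.3371 ≤ |z1|+|z2| = 16.7004 (verified)


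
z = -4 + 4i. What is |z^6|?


|z| = sqrt(16+16) = sqrt(32) = 5.6569
|z^6| = |z|^6 = (sqrt(32))^6 = 32^3 = 32768

|z^6| = 32768


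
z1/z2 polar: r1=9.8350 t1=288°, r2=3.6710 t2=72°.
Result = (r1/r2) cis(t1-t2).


r = 9.8350 / 3.6710 = 2.6791
theta = 288° - 72° = 216° = 216° (mod 360)

2.6791 cis(216°)


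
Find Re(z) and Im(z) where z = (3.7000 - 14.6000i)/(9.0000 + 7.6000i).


Multiply by conjugate: (3.7000 - 14.6000i)(9.0000 - 7.6000i) / (9^2 + 7.6^2)
Numerator real = 3.7*9 - (14.6)*7.6 = -77.66
Numerator imag = -14.6*9 - 3.7*7.6 = -159.52
Denominator = 138.76
Re(z) = -77.66/138.76 = -0.5597
Im(z) = -159.52/138.76 = -1.1496

Re(z) = -0.5597, Im(z) = -1.1496


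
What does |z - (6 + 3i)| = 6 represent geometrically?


|z - z0| = r is a circle with center z0 and radius r.
Center = (6, 3), radius = 6

Circle with center (6, 3) and radius 6


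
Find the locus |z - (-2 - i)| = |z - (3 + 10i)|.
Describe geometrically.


Equal distances means the locus is the perpendicular bisector of z1 and z2.
Midpoint = ((-2+3)/2, (-1+10)/2) = (0.5000, 4.5000)

Perpendicular bisector through (0.5000, 4.5000)


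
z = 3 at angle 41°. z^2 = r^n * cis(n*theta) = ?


r^2 = 3^2 = 9
n*theta = 2*41° = 82° = 82° (mod 360)
a = 9*cos(82°) = 1.2526
b = 9*sin(82°) = 8.9124

9 cis(82°) = 1.2526 + 8.9124i


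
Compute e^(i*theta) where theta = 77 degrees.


cos(77°) = 0.2250
sin(77°) = 0.9744

e^(i*77°) = 0.2250 + 0.9744i


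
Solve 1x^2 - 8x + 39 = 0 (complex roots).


disc = (-8)^2 - 4*1*39 = 64 - 156 = -92
sqrt(|disc|) = sqrt(92) = 9.5917
Real part = 8/(2*1) = 4.0000
Imag part = 9.5917/(2*1) = 4.7958

4.0000 ± 4.7958i


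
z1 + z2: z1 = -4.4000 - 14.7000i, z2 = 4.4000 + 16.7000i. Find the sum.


Real: -4.4 + 4.4 = 0
Imag: -14.7 + 16.7 = 2

2.0000i


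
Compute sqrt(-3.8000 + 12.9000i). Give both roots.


|z| = sqrt(14.44+166.41) = 13.4480
sqrt((|z|+a)/2) = sqrt((13.4480+(-3.8))/2) = sqrt(4.8240) = 2.1964
sqrt((|z|-a)/2) = sqrt((13.4480-(-3.8))/2) = sqrt(8.6240) = 2.9367

±(2.1964 + 2.9367i) i.e. 2.1964 + 2.9367i and -2.1964 - 2.9367i


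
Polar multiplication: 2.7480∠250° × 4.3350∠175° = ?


r = 2.7480 * 4.3350 = 11.9126
theta = 250° + 175° = 425° = 65° (mod 360)

11.9126 cis(65°)


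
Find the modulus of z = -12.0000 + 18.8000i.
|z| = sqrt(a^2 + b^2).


|z| = sqrt((-12)^2 + 18.8^2) = sqrt(144 + 353.44) = sqrt(497.44) = 22.3034

|z| = 22.3034


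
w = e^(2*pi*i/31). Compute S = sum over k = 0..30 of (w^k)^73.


The roots are w_k = w^k with w = e^(2*pi*i/31), and (w^k)^73 = (w^73)^k.
So S = 1 + u + u^2 + ... + u^(30) with u = w^73.
73 = 2*31 + 11, so 73 is not a multiple of 31: u = (w^31)^2 * w^11 = w^11 ≠ 1 (w is a primitive 31th root), while u^31 = (w^31)^73 = 1.
Geometric series: S = (1 - u^31)/(1 - u) = (1 - 1)/(1 - u) = 0

S = 0


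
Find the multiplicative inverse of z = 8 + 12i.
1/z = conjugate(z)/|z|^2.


|z|^2 = 64+144 = 208
1/z = (8 - 12i)/208

1/z = 0.0385 - 0.0577i


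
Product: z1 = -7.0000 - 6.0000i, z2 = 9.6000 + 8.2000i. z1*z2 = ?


Real = -7*9.6 - (-6)*8.2 = -67.2 - (-49.2) = -18
Imag = -7*8.2 + 9.6*(-6) = -57.4 - (57.6) = -115

-18.0000 - 115.0000i


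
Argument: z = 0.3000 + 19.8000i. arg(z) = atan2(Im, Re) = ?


Re = 0.3, Im = 19.8
arg = atan2(19.8, 0.3) = 89.1319 degrees

arg(z) = 89.1319 degrees


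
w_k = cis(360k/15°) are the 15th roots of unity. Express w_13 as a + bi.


Angle = 360*13/15 = 312°
a = cos(312°) = 0.6691
b = sin(312°) = -0.7431

0.6691 - 0.7431i


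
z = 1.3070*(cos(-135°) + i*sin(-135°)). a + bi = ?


a = 1.3070*cos(-135°) = 1.3070*(-0.7071) = -0.9242
b = 1.3070*sin(-135°) = 1.3070*(-0.7071) = -0.9242

-0.9242 - 0.9242i


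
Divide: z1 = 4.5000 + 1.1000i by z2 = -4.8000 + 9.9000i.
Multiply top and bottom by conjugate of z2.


Conjugate of z2 = -4.8000 - 9.9000i
Numerator: (4.5000 + 1.1000i)(-4.8000 - 9.9000i) = -10.7100 - 49.8300i
Denominator: (-4.8)^2 + 9.9^2 = 121.05
Result = (-10.7100 - 49.8300i)/121.05

-0.0885 - 0.4116i


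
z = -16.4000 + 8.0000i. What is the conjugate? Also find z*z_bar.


z_bar = -16.4000 - 8.0000i
z*z_bar = (-16.4)^2 + 8^2 = 268.96 + 64 = 332.96

z_bar = -16.4000 - 8.0000i, z*z_bar = 332.96


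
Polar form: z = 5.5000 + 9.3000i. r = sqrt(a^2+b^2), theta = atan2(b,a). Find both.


r = sqrt(30.25+86.49) = sqrt(116.74) = 10.8046
theta = atan2(9.3, 5.5) = 59.4000 degrees

r = 10.8046, theta = 59.4000 degrees


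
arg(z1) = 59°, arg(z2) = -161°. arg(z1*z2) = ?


arg(z1*z2) = 59° - 161° = -102°
Normalized to (-180°, 180°]: -102°

-102°


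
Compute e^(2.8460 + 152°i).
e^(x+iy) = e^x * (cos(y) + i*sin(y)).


e^2.8460 = 17.2188
cos(152°) = -0.88295
sin(152°) = 0.46947
Real = 17.2188*(-0.88295) = -15.2033
Imag = 17.2188*0.46947 = 8.0837

-15.2033 + 8.0837i


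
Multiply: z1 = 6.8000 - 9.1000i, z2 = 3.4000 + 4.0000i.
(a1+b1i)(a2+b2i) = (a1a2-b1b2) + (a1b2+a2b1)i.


Real = 6.8*3.4 - (-9.1)*4 = 23.12 - (-36.4) = 59.52
Imag = 6.8*4 + 3.4*(-9.1) = 27.2 - (30.94) = -3.74

59.5200 - 3.7400i


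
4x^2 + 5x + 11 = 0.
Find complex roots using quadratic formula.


disc = 5^2 - 4*4*11 = 25 - 176 = -151
sqrt(|disc|) = sqrt(151) = 12.2882
Real part = -5/(2*4) = -0.6250
Imag part = 12.2882/(2*4) = 1.5360

-0.6250 ± 1.5360i


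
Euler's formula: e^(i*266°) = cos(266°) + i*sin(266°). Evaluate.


cos(266°) = -0.0698
sin(266°) = -0.9976

e^(i*266°) = -0.0698 - 0.9976i


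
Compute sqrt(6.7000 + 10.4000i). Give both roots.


|z| = sqrt(44.89+108.16) = 12.3713
sqrt((|z|+a)/2) = sqrt((12.3713+6.7)/2) = sqrt(9.5357) = 3.0880
sqrt((|z|-a)/2) = sqrt((12.3713-6.7)/2) = sqrt(2.8357) = 1.6839

±(3.0880 + 1.6839i) i.e. 3.0880 + 1.6839i and -3.0880 - 1.6839i


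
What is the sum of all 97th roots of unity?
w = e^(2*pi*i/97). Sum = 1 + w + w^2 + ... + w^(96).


The sum of all 97th roots of unity is 0.
Geometric series: (1 - w^97)/(1 - w) = (1-1)/(1-w) = 0 since w^97 = 1, w ≠ 1.
Alternatively: coefficient of z^96 in z^97 - 1 is 0.

0


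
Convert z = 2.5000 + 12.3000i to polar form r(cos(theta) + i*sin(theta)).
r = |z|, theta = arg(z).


r = sqrt(6.25+151.29) = sqrt(157.54) = 12.5515
theta = atan2(12.3, 2.5) = 78.5110 degrees

r = 12.5515, theta = 78.5110 degrees


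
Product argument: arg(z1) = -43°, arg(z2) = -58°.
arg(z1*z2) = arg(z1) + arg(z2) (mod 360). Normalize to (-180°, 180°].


arg(z1*z2) = -43° - 58° = -101°
Normalized to (-180°, 180°]: -101°

-101°


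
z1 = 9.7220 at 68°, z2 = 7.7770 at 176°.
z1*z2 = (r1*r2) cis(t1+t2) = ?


r = 9.7220 * 7.7770 = 75.6080
theta = 68° + 176° = 244° = 244° (mod 360)

75.6080 cis(244°)


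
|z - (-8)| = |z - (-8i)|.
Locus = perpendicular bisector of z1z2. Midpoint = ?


Equal distances means the locus is the perpendicular bisector of z1 and z2.
Midpoint = ((-8+0)/2, (0+(-8))/2) = (-4.0000, -4.0000)

Perpendicular bisector through (-4.0000, -4.0000)


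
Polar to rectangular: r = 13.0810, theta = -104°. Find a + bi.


a = 13.0810*cos(-104°) = 13.0810*(-0.24192) = -3.1646
b = 13.0810*sin(-104°) = 13.0810*(-0.970296) = -12.6924

-3.1646 - 12.6924i


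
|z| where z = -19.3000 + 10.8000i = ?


|z| = sqrt((-19.3)^2 + 10.8^2) = sqrt(372.49 + 116.64) = sqrt(489.13) = 22.1163

|z| = 22.1163


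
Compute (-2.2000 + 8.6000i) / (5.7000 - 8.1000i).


Conjugate of z2 = 5.7000 + 8.1000i
Numerator: (-2.2000 + 8.6000i)(5.7000 + 8.1000i) = -82.2000 + 31.2000i
Denominator: 5.7^2 + (-8.1)^2 = 98.1
Result = (-82.2000 + 31.2000i)/98.1

-0.8379 + 0.3180i


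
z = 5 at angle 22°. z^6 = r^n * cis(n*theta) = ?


r^6 = 5^6 = 15625
n*theta = 6*22° = 132° = 132° (mod 360)
a = 15625*cos(132°) = -10455.1657
b = 15625*sin(132°) = 11611.6379

15625 cis(132°) = -10455.1657 + 11611.6379i
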